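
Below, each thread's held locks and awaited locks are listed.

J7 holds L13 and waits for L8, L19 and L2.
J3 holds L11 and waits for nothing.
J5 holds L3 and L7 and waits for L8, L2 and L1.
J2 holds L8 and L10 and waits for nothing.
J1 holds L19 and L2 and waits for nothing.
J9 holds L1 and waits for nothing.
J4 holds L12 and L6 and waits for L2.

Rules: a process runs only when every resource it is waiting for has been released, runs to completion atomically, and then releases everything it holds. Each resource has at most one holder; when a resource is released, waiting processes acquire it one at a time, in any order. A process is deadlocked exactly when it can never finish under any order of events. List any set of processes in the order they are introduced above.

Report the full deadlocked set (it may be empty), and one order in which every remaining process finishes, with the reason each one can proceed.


The deadlocked set is empty.
Key observation: every chain of waits terminates; starting from the processes that wait on nothing, all the rest unlock in turn.
A valid finishing order for the others: J9, J1, J2, J7, J5, J3, J4.
Check, step by step:
  J9 waits on nothing -> runs at once and releases L1
  J1 waits on nothing -> runs at once and releases L19 and L2
  J2 waits on nothing -> runs at once and releases L8 and L10
  J7: everything it awaited (L8, L19 and L2) is free; runs, freeing L13
  J5: everything it awaited (L8, L2 and L1) is free; runs, freeing L3 and L7
  J3 waits on nothing -> runs at once and releases L11
  J4: everything it awaited (L2) is free; runs, freeing L12 and L6


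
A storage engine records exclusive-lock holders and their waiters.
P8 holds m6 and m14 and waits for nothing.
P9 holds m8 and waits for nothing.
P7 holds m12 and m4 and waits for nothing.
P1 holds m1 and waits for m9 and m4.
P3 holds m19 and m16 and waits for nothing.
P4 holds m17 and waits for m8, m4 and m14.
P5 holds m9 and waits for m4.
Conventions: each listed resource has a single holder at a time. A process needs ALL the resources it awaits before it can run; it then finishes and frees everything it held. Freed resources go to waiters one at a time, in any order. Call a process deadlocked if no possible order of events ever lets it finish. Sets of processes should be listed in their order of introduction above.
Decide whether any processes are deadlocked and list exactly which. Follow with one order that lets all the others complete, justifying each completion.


No process is deadlocked.
Key observation: there is no circular wait here — follow any chain and it reaches a process that is free to run now.
A valid finishing order for the others: P9, P7, P5, P8, P1, P4, P3.
Step-by-step check:
  P9 waits on nothing -> runs at once and releases m8
  P7 waits on nothing -> runs at once and releases m12 and m4
  run P5 (all its waits — m4 — are resolved); releases m9
  P8 waits on nothing -> runs at once and releases m6 and m14
  run P1 (all its waits — m9 and m4 — are resolved); releases m1
  run P4 (all its waits — m8, m4 and m14 — are resolved); releases m17
  P3 waits on nothing -> runs at once and releases m19 and m16


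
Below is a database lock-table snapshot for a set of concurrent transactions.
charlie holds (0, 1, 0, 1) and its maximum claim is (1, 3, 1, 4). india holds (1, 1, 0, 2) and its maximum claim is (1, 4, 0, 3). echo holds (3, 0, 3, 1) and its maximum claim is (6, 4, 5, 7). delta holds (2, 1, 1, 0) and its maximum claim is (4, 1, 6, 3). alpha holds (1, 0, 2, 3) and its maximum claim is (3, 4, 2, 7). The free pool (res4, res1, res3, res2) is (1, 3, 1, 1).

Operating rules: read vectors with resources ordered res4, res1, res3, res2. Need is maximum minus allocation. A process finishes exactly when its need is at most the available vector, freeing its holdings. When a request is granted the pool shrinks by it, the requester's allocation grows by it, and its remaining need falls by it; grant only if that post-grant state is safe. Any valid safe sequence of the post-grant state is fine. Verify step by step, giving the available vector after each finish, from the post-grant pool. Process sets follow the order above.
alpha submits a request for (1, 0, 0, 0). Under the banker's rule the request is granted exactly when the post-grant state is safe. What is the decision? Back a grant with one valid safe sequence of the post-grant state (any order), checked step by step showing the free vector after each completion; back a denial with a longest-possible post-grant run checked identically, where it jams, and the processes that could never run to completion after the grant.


GRANT — the state after the grant stays safe, e.g. via india, charlie, alpha, echo, delta.
Key observation: (0, 3, 1, 1) free after granting still covers india first, and each release covers the next.
Check on the post-grant state, step by step:
  pool = (0, 3, 1, 1)
  run india (needs (0, 3, 0, 1), free (0, 3, 1, 1)); after release of (1, 1, 0, 2) the pool is (1, 4, 1, 3)
  run charlie (needs (1, 2, 1, 3), free (1, 4, 1, 3)); after release of (0, 1, 0, 1) the pool is (1, 5, 1, 4)
  run alpha (needs (1, 4, 0, 4), free (1, 5, 1, 4)); after release of (2, 0, 2, 3) the pool is (3, 5, 3, 7)
  run echo (needs (3, 4, 2, 6), free (3, 5, 3, 7)); after release of (3, 0, 3, 1) the pool is (6, 5, 6, 8)
  run delta (needs (2, 0, 5, 3), free (6, 5, 6, 8)); after release of (2, 1, 1, 0) the pool is (8, 6, 7, 8)


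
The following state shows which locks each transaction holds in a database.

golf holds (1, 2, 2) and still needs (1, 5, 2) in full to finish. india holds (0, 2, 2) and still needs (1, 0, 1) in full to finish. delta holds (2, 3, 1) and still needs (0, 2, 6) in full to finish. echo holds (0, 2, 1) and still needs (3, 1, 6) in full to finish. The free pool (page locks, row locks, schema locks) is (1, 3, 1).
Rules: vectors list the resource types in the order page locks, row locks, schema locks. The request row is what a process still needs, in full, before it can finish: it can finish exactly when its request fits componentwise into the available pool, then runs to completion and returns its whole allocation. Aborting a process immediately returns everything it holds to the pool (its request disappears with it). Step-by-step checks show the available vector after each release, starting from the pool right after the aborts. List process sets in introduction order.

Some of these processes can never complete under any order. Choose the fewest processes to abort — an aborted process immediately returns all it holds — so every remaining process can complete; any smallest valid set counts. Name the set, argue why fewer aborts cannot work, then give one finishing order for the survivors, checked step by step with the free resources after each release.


Minimum abort set: delta.
Key observation: before aborting delta, echo was permanently blocked — no order could ever run it; afterwards it completes at step 3.
No smaller set exists: with zero aborts the deadlock remains.
Survivors finish in the order: golf, india, echo. Check, step by step (pool after the aborts first):
  pool = (3, 6, 2)
  run golf (needs (1, 5, 2), free (3, 6, 2)); after release of (1, 2, 2) the pool is (4, 8, 4)
  run india (needs (1, 0, 1), free (4, 8, 4)); after release of (0, 2, 2) the pool is (4, 10, 6)
  run echo (needs (3, 1, 6), free (4, 10, 6)); after release of (0, 2, 1) the pool is (4, 12, 7)


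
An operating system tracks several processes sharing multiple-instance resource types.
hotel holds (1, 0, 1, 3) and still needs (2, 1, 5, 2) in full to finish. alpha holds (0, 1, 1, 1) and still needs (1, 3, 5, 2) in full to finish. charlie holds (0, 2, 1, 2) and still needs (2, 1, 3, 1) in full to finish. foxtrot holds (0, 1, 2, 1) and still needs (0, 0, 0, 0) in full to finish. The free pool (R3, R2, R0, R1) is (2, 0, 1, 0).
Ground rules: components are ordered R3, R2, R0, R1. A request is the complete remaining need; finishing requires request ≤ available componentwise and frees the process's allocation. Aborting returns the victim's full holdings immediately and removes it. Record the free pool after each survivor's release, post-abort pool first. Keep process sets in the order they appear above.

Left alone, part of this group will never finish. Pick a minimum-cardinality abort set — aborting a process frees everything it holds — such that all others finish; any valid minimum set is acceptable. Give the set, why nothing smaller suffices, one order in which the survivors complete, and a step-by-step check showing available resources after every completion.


Minimum abort set: hotel.
Key observation: alpha had no path to completion before; after the abort of hotel ((1, 0, 1, 3) returned), step 3 is where it fits.
Minimality: the empty abort set fails — the state is deadlocked as it stands.
The survivors complete as foxtrot, charlie, alpha. Verifying each step (starting from the post-abort pool):
  pool = (3, 0, 2, 3)
  foxtrot: need (0, 0, 0, 0) fits (3, 0, 2, 3); releases (0, 1, 2, 1), pool now (3, 1, 4, 4)
  charlie: need (2, 1, 3, 1) fits (3, 1, 4, 4); releases (0, 2, 1, 2), pool now (3, 3, 5, 6)
  alpha: need (1, 3, 5, 2) fits (3, 3, 5, 6); releases (0, 1, 1, 1), pool now (3, 4, 6, 7)


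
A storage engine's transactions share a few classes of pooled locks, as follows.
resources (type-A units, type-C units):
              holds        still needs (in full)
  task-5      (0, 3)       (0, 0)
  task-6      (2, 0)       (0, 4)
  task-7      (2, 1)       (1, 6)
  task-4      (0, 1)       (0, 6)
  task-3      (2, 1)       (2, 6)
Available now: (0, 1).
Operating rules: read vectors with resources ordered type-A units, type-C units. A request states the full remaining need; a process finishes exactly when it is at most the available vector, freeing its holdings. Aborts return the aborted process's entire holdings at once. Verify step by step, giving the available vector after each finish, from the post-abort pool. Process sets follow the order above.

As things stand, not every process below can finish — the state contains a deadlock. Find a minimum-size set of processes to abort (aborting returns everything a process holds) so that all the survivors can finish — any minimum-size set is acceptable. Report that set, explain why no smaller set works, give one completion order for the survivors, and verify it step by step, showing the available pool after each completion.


Minimum abort set: task-4 and task-3.
Key observation: aborting task-4 and task-3 returns (2, 2), and task-7 — hopeless before — runs at step 2 with the returned capacity in the pool.
Minimality, checking each single-abort alternative: task-5 alone leaves task-7 blocked (short on type-C units); task-6 alone leaves task-7 blocked (short on type-C units); task-7 alone leaves task-4 blocked (short on type-C units); task-4 alone leaves task-7 blocked (short on type-C units); task-3 alone leaves task-7 blocked (short on type-C units).
The survivors complete as task-5, task-7, task-6. Step-by-step check (starting from the post-abort pool):
  pool = (2, 3)
  task-5: need (0, 0) fits (2, 3); releases (0, 3), pool now (2, 6)
  task-7: need (1, 6) fits (2, 6); releases (2, 1), pool now (4, 7)
  task-6: need (0, 4) fits (4, 7); releases (2, 0), pool now (6, 7)


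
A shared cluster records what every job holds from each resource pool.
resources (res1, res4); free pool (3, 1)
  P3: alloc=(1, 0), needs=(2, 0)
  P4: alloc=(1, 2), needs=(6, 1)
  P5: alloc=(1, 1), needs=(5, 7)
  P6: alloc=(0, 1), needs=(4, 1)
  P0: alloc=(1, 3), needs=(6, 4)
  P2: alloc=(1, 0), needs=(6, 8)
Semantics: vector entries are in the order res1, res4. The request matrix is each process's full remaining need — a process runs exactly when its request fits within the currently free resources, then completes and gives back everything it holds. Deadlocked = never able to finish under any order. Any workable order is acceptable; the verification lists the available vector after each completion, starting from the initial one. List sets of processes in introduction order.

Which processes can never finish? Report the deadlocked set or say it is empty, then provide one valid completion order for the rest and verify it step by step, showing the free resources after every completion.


The deadlocked set is P4, P5, P0 and P2.
Key observation: the pool after P3, P6 is (4, 2); every surviving request exceeds it in res1, so progress ends there.
A valid finishing order for the others: P3, P6. Check, step by step:
  pool = (3, 1)
  run P3 (needs (2, 0), free (3, 1)); after release of (1, 0) the pool is (4, 1)
  run P6 (needs (4, 1), free (4, 1)); after release of (0, 1) the pool is (4, 2)
The blocked processes can never fit:
  P4 still needs (6, 1) but only (4, 2) is free — short on res1
  P5 still needs (5, 7) but only (4, 2) is free — short on res1 and res4
  P0 still needs (6, 4) but only (4, 2) is free — short on res1 and res4
  P2 still needs (6, 8) but only (4, 2) is free — short on res1 and res4


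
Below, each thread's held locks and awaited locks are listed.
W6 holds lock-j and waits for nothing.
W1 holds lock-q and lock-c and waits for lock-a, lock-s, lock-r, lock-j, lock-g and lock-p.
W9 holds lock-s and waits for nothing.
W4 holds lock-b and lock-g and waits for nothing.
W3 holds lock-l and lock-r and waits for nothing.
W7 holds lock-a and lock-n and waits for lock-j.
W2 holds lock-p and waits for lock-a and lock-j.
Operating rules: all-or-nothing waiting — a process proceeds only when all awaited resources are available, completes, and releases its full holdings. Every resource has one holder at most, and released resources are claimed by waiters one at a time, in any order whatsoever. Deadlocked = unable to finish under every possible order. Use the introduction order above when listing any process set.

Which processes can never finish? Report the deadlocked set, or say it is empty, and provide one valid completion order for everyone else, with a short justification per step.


Nothing here is deadlocked.
Key observation: all waits point, directly or indirectly, at processes that can finish, so nothing is permanently blocked.
The rest can finish in the order W6, W7, W2, W4, W3, W9, W1.
Verifying each step:
  run W6 (it waits on nothing); releases lock-j
  run W7 (all its waits — lock-j — are resolved); releases lock-a and lock-n
  run W2 (all its waits — lock-a and lock-j — are resolved); releases lock-p
  run W4 (it waits on nothing); releases lock-b and lock-g
  run W3 (it waits on nothing); releases lock-l and lock-r
  run W9 (it waits on nothing); releases lock-s
  run W1 (all its waits — lock-a, lock-s, lock-r, lock-j, lock-g and lock-p — are resolved); releases lock-q and lock-c


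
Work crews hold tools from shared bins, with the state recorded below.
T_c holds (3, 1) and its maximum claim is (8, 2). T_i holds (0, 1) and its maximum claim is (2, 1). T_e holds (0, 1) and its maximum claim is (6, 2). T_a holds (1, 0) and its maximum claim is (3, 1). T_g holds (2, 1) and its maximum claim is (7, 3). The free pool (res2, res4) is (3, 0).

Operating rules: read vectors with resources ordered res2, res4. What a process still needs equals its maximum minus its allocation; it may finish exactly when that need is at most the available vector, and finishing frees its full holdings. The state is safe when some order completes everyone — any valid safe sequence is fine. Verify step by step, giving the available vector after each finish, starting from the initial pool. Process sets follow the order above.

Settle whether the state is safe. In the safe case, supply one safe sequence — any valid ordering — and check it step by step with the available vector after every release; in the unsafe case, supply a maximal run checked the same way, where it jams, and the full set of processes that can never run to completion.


UNSAFE — no complete ordering exists.
Key observation: after T_i, T_a complete, (4, 1) is the best the pool ever gets, yet each leftover process wants more res2.
Going as far as possible: T_i, T_a; after that, nothing fits. Step-by-step check:
  pool = (3, 0)
  run T_i (needs (2, 0), free (3, 0)); after release of (0, 1) the pool is (3, 1)
  run T_a (needs (2, 1), free (3, 1)); after release of (1, 0) the pool is (4, 1)
  blocked: T_c wants (5, 1), pool (4, 1) — not enough res2
  blocked: T_e wants (6, 1), pool (4, 1) — not enough res2
  blocked: T_g wants (5, 2), pool (4, 1) — not enough res2 and res4
Processes that can never finish: T_c, T_e and T_g.


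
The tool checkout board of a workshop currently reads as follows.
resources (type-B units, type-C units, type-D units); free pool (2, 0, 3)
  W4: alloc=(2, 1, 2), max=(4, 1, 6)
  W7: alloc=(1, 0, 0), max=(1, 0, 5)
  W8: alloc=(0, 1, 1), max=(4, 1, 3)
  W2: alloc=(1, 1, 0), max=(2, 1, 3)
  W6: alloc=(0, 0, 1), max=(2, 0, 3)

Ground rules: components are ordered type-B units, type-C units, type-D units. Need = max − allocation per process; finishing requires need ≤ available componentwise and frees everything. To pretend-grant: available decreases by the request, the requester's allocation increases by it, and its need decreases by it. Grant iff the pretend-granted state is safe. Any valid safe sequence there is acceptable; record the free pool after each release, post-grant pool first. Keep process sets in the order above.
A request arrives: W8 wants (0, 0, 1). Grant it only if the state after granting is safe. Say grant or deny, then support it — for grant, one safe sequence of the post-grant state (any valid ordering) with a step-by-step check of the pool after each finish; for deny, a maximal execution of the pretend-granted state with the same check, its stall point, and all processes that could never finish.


DENY: after the grant no complete ordering would exist.
Key observation: after W6, W2 the pool peaks at (3, 1, 3), and each blocked process is short somewhere: W4 on type-D units; W7 on type-D units; W8 on type-B units.
On the post-grant state, W6, W2 is a maximal run — nothing extends it. Step-by-step check:
  pool = (2, 0, 2)
  run W6 (needs (2, 0, 2), free (2, 0, 2)); after release of (0, 0, 1) the pool is (2, 0, 3)
  run W2 (needs (1, 0, 3), free (2, 0, 3)); after release of (1, 1, 0) the pool is (3, 1, 3)
  blocked: W4 wants (2, 0, 4), pool (3, 1, 3) — not enough type-D units
  blocked: W7 wants (0, 0, 5), pool (3, 1, 3) — not enough type-D units
  blocked: W8 wants (4, 0, 1), pool (3, 1, 3) — not enough type-B units
Post-grant, the permanently blocked set is W4, W7 and W8.


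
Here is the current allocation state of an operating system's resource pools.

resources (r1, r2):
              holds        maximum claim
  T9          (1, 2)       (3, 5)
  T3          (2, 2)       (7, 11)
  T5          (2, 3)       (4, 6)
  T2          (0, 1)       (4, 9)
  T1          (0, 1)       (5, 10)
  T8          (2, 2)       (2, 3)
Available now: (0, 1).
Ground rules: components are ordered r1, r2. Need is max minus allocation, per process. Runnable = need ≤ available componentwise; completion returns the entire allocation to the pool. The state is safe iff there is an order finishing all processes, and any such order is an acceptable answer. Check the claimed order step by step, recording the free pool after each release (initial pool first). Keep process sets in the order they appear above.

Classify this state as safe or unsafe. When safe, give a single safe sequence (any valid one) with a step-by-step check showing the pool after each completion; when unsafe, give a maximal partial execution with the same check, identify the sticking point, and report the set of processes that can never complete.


SAFE — a valid safe sequence is T8, T9, T5, T2, T3, T1.
Key observation: T8 is the earliest step where a requested resource binds exactly: need (0, 1), pool (0, 1) at its turn.
Check, step by step:
  pool = (0, 1)
  T8: need (0, 1) fits (0, 1); releases (2, 2), pool now (2, 3)
  T9: need (2, 3) fits (2, 3); releases (1, 2), pool now (3, 5)
  T5: need (2, 3) fits (3, 5); releases (2, 3), pool now (5, 8)
  T2: need (4, 8) fits (5, 8); releases (0, 1), pool now (5, 9)
  T3: need (5, 9) fits (5, 9); releases (2, 2), pool now (7, 11)
  T1: need (5, 9) fits (7, 11); releases (0, 1), pool now (7, 12)


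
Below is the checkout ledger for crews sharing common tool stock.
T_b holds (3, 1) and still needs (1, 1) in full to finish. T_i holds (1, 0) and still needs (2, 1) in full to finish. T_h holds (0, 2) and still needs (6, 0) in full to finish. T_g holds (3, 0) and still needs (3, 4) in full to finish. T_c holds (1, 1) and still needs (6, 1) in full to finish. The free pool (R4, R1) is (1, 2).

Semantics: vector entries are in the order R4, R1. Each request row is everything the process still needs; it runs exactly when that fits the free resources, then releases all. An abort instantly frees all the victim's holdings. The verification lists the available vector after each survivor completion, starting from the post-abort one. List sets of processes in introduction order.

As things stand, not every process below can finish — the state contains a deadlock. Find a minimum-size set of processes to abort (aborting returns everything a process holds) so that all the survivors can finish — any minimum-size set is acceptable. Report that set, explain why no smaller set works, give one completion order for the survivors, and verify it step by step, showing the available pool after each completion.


Abort T_g.
Key observation: T_h had no path to completion before; after the abort of T_g ((3, 0) returned), step 2 is where it fits.
No smaller set exists: with zero aborts the deadlock remains.
Survivors finish in the order: T_b, T_h, T_c, T_i. Check, step by step (pool after the aborts first):
  pool = (4, 2)
  run T_b (needs (1, 1), free (4, 2)); after release of (3, 1) the pool is (7, 3)
  run T_h (needs (6, 0), free (7, 3)); after release of (0, 2) the pool is (7, 5)
  run T_c (needs (6, 1), free (7, 5)); after release of (1, 1) the pool is (8, 6)
  run T_i (needs (2, 1), free (8, 6)); after release of (1, 0) the pool is (9, 6)


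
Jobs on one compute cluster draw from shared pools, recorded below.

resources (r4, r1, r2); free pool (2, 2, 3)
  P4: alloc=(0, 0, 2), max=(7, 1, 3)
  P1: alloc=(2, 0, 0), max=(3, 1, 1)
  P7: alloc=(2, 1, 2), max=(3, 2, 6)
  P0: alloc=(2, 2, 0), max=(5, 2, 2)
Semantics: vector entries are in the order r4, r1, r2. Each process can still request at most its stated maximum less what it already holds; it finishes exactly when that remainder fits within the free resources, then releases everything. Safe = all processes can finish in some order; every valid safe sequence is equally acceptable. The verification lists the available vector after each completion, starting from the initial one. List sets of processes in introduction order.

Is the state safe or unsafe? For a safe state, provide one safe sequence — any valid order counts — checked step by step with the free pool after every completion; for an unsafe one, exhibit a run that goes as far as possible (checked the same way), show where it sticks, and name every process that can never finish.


UNSAFE.
Key observation: after P1, P0 the pool peaks at (6, 4, 3), and each blocked process is short somewhere: P4 on r4; P7 on r2.
Going as far as possible: P1, P0; after that, nothing fits. Step-by-step check:
  pool = (2, 2, 3)
  P1 needs (1, 1, 1) <= (2, 2, 3) -> finishes; pool += (2, 0, 0) = (4, 2, 3)
  P0 needs (3, 0, 2) <= (4, 2, 3) -> finishes; pool += (2, 2, 0) = (6, 4, 3)
  P4 cannot run: need (7, 1, 1) vs free (6, 4, 3) (insufficient r4)
  P7 cannot run: need (1, 1, 4) vs free (6, 4, 3) (insufficient r2)
Never able to finish: P4 and P7.


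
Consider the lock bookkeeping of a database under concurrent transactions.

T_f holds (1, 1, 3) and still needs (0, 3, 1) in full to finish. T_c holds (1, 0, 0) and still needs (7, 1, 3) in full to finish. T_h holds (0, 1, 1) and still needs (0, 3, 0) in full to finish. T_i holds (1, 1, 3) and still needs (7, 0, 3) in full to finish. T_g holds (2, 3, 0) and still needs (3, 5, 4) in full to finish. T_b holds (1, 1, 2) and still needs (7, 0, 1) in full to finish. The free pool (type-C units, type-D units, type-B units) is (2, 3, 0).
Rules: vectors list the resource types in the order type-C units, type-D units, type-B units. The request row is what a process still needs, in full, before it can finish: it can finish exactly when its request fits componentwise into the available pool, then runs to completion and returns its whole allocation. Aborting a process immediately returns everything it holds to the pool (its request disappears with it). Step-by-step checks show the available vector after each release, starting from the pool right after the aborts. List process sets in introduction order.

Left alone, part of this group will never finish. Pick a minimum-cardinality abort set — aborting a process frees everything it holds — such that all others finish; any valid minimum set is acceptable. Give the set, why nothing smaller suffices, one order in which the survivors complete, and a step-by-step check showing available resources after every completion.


Minimum abort set: T_i and T_b.
Key observation: no ordering could ever have run T_c before the abort of T_i and T_b; with (2, 2, 5) back in the pool it fits at step 3.
No one abort is enough; case by case: T_f alone leaves T_c blocked (short on type-C units); T_c alone leaves T_i blocked (short on type-C units); T_h alone leaves T_c blocked (short on type-C units); T_i alone leaves T_c blocked (short on type-C units); T_g alone leaves T_c blocked (short on type-C units); T_b alone leaves T_c blocked (short on type-C units).
One survivor order: T_g, T_f, T_c, T_h. Verifying each step (post-abort pool first):
  pool = (4, 5, 5)
  T_g needs (3, 5, 4) <= (4, 5, 5) -> finishes; pool += (2, 3, 0) = (6, 8, 5)
  T_f needs (0, 3, 1) <= (6, 8, 5) -> finishes; pool += (1, 1, 3) = (7, 9, 8)
  T_c needs (7, 1, 3) <= (7, 9, 8) -> finishes; pool += (1, 0, 0) = (8, 9, 8)
  T_h needs (0, 3, 0) <= (8, 9, 8) -> finishes; pool += (0, 1, 1) = (8, 10, 9)


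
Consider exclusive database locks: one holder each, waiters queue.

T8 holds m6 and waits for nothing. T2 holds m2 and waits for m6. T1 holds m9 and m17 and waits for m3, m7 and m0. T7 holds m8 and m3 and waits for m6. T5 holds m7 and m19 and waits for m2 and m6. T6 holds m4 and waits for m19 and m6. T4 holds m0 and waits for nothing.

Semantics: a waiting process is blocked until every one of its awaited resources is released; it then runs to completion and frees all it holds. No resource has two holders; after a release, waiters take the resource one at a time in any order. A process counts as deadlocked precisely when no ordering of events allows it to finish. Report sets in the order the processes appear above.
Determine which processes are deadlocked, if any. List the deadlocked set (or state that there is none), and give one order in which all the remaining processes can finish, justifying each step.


Nothing here is deadlocked.
Key observation: the wait relation is loop-free; peeling off processes with no waits unwinds the whole state.
The rest can finish in the order T8, T2, T5, T4, T6, T7, T1.
Walking it through:
  T8: no waits; runs immediately, freeing m6
  run T2 (all its waits — m6 — are resolved); releases m2
  run T5 (all its waits — m2 and m6 — are resolved); releases m7 and m19
  T4: no waits; runs immediately, freeing m0
  run T6 (all its waits — m19 and m6 — are resolved); releases m4
  run T7 (all its waits — m6 — are resolved); releases m8 and m3
  run T1 (all its waits — m3, m7 and m0 — are resolved); releases m9 and m17


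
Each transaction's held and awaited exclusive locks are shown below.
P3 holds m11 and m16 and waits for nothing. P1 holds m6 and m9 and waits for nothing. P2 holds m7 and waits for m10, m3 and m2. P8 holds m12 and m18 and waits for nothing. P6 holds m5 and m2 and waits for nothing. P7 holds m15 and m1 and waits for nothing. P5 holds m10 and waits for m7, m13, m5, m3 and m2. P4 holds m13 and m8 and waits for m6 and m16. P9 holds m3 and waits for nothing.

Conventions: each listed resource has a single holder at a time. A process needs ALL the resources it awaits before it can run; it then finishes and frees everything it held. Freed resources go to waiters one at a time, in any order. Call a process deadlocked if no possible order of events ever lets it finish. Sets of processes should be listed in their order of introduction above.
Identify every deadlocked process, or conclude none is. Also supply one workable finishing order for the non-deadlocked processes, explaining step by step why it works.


The deadlocked set is P2 and P5.
Key observation: the waits loop around P2 -> P5 -> P2 with no way out; no other process is dragged down with it.
One completion order for the rest: P1, P9, P3, P7, P8, P4, P6.
Check, step by step:
  P1 waits on nothing -> runs at once and releases m6 and m9
  P9 waits on nothing -> runs at once and releases m3
  P3 waits on nothing -> runs at once and releases m11 and m16
  P7 waits on nothing -> runs at once and releases m15 and m1
  P8 waits on nothing -> runs at once and releases m12 and m18
  P4: everything it awaited (m6 and m16) is free; runs, freeing m13 and m8
  P6 waits on nothing -> runs at once and releases m5 and m2


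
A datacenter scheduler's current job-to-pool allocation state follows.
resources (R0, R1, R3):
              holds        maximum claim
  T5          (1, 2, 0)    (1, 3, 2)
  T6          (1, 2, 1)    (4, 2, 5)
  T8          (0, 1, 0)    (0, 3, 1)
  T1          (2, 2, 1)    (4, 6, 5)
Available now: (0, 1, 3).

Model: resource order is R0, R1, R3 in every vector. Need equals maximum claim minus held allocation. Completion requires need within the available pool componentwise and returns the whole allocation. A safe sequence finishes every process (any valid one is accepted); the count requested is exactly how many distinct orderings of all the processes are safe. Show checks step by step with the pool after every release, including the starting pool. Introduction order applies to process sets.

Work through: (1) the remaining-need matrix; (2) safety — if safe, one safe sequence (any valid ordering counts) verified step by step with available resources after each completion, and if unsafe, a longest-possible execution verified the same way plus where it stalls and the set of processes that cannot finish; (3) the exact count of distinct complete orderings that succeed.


(1) Need matrix, components ordered R0, R1, R3:
  T5: (0, 1, 2)
  T6: (3, 0, 4)
  T8: (0, 2, 1)
  T1: (2, 4, 4)
(2) UNSAFE — no complete ordering exists.
Key observation: even finishing T5, T8 leaves just (1, 4, 3) free — too little R0 for any of the remaining processes.
A maximal execution: T5, T8 — then nothing else fits. Check, step by step:
  pool = (0, 1, 3)
  run T5 (needs (0, 1, 2), free (0, 1, 3)); after release of (1, 2, 0) the pool is (1, 3, 3)
  run T8 (needs (0, 2, 1), free (1, 3, 3)); after release of (0, 1, 0) the pool is (1, 4, 3)
  blocked: T6 wants (3, 0, 4), pool (1, 4, 3) — not enough R0 and R3
  blocked: T1 wants (2, 4, 4), pool (1, 4, 3) — not enough R0 and R3
Processes that can never finish: T6 and T1.
(3) Precisely 0 of the possible complete orderings are safe sequences.


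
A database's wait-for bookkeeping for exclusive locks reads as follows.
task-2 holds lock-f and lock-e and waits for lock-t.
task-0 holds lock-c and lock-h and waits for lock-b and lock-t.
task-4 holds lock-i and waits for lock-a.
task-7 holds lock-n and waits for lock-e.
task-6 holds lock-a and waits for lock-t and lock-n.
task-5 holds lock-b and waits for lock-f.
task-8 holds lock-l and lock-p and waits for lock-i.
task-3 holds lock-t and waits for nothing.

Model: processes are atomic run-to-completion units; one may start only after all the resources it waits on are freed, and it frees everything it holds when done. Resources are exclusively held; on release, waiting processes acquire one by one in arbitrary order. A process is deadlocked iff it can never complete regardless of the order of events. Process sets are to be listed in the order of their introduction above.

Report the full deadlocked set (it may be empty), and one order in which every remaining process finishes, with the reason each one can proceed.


No process is deadlocked.
Key observation: no waiting chain loops back on itself — every chain ends at a process that waits on nothing, so everyone eventually runs.
One completion order for the rest: task-3, task-2, task-5, task-7, task-6, task-0, task-4, task-8.
Walking it through:
  task-3 waits on nothing -> runs at once and releases lock-t
  task-2 waits on lock-t — all released -> runs and releases lock-f and lock-e
  task-5 waits on lock-f — all released -> runs and releases lock-b
  task-7 waits on lock-e — all released -> runs and releases lock-n
  task-6 waits on lock-t and lock-n — all released -> runs and releases lock-a
  task-0 waits on lock-b and lock-t — all released -> runs and releases lock-c and lock-h
  task-4 waits on lock-a — all released -> runs and releases lock-i
  task-8 waits on lock-i — all released -> runs and releases lock-l and lock-p


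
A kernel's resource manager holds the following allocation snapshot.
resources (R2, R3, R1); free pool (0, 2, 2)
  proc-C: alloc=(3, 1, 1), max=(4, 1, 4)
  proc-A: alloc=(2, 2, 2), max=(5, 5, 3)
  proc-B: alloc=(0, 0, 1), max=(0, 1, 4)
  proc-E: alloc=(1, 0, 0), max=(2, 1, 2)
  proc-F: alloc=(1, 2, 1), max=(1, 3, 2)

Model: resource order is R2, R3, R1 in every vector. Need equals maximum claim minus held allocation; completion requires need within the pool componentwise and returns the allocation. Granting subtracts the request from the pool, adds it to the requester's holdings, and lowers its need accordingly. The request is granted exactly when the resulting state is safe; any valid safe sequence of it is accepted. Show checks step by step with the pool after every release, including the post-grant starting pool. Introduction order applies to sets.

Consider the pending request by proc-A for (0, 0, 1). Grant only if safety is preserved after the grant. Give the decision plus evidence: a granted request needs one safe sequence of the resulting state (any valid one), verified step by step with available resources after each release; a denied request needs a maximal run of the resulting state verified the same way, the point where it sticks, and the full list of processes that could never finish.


DENY: after the grant no complete ordering would exist.
Key observation: after proc-F, proc-E the pool peaks at (2, 4, 2), and each blocked process is short somewhere: proc-C on R1; proc-A on R2; proc-B on R1.
On the post-grant state, proc-F, proc-E is a maximal run — nothing extends it. Walking it through:
  pool = (0, 2, 1)
  proc-F needs (0, 1, 1) <= (0, 2, 1) -> finishes; pool += (1, 2, 1) = (1, 4, 2)
  proc-E needs (1, 1, 2) <= (1, 4, 2) -> finishes; pool += (1, 0, 0) = (2, 4, 2)
  proc-C still needs (1, 0, 3) but only (2, 4, 2) is free — short on R1
  proc-A still needs (3, 3, 0) but only (2, 4, 2) is free — short on R2
  proc-B still needs (0, 1, 3) but only (2, 4, 2) is free — short on R1
Had the request been granted, proc-C, proc-A and proc-B could never finish.


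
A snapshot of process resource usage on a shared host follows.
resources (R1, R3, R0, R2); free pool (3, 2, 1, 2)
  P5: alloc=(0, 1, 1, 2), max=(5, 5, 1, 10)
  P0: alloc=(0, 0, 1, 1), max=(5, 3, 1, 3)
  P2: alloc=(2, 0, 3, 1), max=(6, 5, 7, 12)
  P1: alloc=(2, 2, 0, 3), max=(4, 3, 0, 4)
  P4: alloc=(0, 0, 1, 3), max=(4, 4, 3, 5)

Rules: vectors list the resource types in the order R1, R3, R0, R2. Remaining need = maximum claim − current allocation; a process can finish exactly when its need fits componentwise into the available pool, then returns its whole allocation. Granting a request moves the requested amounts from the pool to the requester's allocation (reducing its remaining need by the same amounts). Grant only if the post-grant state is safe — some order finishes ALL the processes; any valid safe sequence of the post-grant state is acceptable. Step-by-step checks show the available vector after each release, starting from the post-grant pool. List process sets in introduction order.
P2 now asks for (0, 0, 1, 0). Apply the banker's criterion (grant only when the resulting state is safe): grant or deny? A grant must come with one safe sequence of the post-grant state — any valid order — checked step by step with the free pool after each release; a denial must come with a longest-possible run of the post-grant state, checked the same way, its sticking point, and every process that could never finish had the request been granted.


DENY: after the grant no complete ordering would exist.
Key observation: after P1, P0 the pool peaks at (5, 4, 1, 6), and each blocked process is short somewhere: P5 on R2; P2 on R3, R0, R2; P4 on R0.
On the post-grant state, P1, P0 is a maximal run — nothing extends it. Step-by-step check:
  pool = (3, 2, 0, 2)
  P1: need (2, 1, 0, 1) fits (3, 2, 0, 2); releases (2, 2, 0, 3), pool now (5, 4, 0, 5)
  P0: need (5, 3, 0, 2) fits (5, 4, 0, 5); releases (0, 0, 1, 1), pool now (5, 4, 1, 6)
  P5 still needs (5, 4, 0, 8) but only (5, 4, 1, 6) is free — short on R2
  P2 still needs (4, 5, 3, 11) but only (5, 4, 1, 6) is free — short on R3, R0 and R2
  P4 still needs (4, 4, 2, 2) but only (5, 4, 1, 6) is free — short on R0
Had the request been granted, P5, P2 and P4 could never finish.


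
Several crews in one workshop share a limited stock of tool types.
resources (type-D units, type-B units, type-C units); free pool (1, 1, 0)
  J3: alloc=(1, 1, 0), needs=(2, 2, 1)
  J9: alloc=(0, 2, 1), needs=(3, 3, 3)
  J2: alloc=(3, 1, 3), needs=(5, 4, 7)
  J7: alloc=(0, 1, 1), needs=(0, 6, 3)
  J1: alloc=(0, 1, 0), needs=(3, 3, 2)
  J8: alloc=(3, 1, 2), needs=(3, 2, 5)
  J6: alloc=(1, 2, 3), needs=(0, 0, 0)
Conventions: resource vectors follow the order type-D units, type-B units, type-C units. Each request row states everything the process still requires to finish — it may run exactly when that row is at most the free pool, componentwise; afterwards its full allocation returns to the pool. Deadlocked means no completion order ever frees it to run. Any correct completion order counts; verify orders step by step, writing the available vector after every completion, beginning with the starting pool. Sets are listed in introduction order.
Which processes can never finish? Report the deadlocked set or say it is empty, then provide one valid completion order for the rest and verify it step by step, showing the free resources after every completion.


No process is deadlocked.
Key observation: J6 leads a chain of completions in which each release enables another process.
A valid finishing order for the others: J6, J3, J9, J7, J8, J2, J1. Verifying each step:
  pool = (1, 1, 0)
  run J6 (needs (0, 0, 0), free (1, 1, 0)); after release of (1, 2, 3) the pool is (2, 3, 3)
  run J3 (needs (2, 2, 1), free (2, 3, 3)); after release of (1, 1, 0) the pool is (3, 4, 3)
  run J9 (needs (3, 3, 3), free (3, 4, 3)); after release of (0, 2, 1) the pool is (3, 6, 4)
  run J7 (needs (0, 6, 3), free (3, 6, 4)); after release of (0, 1, 1) the pool is (3, 7, 5)
  run J8 (needs (3, 2, 5), free (3, 7, 5)); after release of (3, 1, 2) the pool is (6, 8, 7)
  run J2 (needs (5, 4, 7), free (6, 8, 7)); after release of (3, 1, 3) the pool is (9, 9, 10)
  run J1 (needs (3, 3, 2), free (9, 9, 10)); after release of (0, 1, 0) the pool is (9, 10, 10)


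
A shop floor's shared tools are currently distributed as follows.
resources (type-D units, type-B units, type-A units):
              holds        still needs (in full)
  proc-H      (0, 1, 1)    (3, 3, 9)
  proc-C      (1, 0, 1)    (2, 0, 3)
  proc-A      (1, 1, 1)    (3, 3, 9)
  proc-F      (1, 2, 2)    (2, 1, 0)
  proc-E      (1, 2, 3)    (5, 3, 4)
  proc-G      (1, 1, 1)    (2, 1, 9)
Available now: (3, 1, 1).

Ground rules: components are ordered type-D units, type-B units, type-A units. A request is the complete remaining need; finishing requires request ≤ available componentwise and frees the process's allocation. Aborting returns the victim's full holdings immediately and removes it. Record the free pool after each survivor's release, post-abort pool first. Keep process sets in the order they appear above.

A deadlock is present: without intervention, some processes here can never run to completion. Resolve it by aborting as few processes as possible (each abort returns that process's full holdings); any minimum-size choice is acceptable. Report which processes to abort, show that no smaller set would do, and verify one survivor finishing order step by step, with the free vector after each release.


The answer: abort proc-A and proc-G.
Key observation: proc-H was stuck for good until proc-A and proc-G gave back (2, 2, 2); in the order shown it finishes at step 4.
No one abort is enough; case by case: proc-H alone leaves proc-A blocked (short on type-A units); proc-C alone leaves proc-H blocked (short on type-A units); proc-A alone leaves proc-H blocked (short on type-A units); proc-F alone leaves proc-H blocked (short on type-A units); proc-E alone leaves proc-H blocked (short on type-A units); proc-G alone leaves proc-H blocked (short on type-A units).
The survivors complete as proc-F, proc-E, proc-C, proc-H. Verifying each step (starting from the post-abort pool):
  pool = (5, 3, 3)
  proc-F: need (2, 1, 0) fits (5, 3, 3); releases (1, 2, 2), pool now (6, 5, 5)
  proc-E: need (5, 3, 4) fits (6, 5, 5); releases (1, 2, 3), pool now (7, 7, 8)
  proc-C: need (2, 0, 3) fits (7, 7, 8); releases (1, 0, 1), pool now (8, 7, 9)
  proc-H: need (3, 3, 9) fits (8, 7, 9); releases (0, 1, 1), pool now (8, 8, 10)
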